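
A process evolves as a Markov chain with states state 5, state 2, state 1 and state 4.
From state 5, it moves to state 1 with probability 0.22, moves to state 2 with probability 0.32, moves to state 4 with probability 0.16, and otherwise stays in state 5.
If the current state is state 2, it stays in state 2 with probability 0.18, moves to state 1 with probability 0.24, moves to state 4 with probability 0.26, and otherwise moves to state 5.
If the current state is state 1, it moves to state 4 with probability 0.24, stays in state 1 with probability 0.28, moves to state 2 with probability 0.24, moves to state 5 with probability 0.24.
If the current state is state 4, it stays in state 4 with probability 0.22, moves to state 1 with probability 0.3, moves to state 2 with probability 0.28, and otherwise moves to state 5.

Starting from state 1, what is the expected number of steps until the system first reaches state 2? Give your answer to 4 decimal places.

3.7268

Let t(s) be the expected number of steps to first reach state 2 from state s, with t(state 2) = 0. Conditioning on the first step:
t(state 5) = 1 + 0.3·t(state 5) + 0.22·t(state 1) + 0.16·t(state 4)
t(state 1) = 1 + 0.24·t(state 5) + 0.28·t(state 1) + 0.24·t(state 4)
t(state 4) = 1 + 0.2·t(state 5) + 0.3·t(state 1) + 0.22·t(state 4)
Solving: t(state 5) = 3.4210, t(state 1) = 3.7268, t(state 4) = 3.5926.
Expected steps from state 1 to state 2: 3.7268.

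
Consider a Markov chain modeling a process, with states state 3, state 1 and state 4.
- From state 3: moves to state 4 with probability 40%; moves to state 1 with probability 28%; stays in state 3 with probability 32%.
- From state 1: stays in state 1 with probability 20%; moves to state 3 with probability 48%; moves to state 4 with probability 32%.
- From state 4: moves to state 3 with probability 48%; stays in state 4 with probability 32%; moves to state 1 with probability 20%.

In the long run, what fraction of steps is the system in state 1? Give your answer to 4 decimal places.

0.2331

Let the stationary distribution be π with π = πP and π_1 + π_2 + π_3 = 1.
π_1 = 0.32·π_1 + 0.48·π_2 + 0.48·π_3
π_2 = 0.28·π_1 + 0.2·π_2 + 0.2·π_3
Solving with the normalization constraint gives π = (0.4138, 0.2331, 0.3531).
So the stationary probability of state 1 is 0.2331.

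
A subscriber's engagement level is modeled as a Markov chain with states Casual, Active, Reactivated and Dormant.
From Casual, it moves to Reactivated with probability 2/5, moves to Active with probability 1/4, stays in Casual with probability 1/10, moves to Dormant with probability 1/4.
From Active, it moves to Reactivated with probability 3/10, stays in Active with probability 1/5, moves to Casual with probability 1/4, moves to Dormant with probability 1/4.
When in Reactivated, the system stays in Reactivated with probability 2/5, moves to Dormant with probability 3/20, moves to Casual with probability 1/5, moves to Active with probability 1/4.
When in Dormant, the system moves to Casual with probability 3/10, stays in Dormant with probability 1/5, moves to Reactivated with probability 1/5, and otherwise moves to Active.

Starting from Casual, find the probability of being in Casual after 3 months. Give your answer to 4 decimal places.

Propagate the distribution vector 3 months from Casual.
After 0 months: (1.0000, 0.0000, 0.0000, 0.0000)
After 1 month: (0.1000, 0.2500, 0.4000, 0.2500)
After 2 months: (0.2275, 0.2500, 0.3250, 0.1975)
After 3 months: (0.2095, 0.2474, 0.3355, 0.2076)
P(in Casual after 3 months) = 0.2095

0.2095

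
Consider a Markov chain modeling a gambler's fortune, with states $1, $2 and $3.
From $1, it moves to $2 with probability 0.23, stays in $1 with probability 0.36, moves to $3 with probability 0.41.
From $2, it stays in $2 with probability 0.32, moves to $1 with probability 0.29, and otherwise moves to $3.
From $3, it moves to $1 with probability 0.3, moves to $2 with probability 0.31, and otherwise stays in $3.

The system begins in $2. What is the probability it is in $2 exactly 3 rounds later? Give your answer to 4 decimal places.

0.2878

Propagate the distribution vector 3 rounds from $2.
After 0 rounds: (0.0000, 1.0000, 0.0000)
After 1 round: (0.2900, 0.3200, 0.3900)
After 2 rounds: (0.3142, 0.2900, 0.3958)
After 3 rounds: (0.3160, 0.2878, 0.3963)
P(in $2 after 3 rounds) = 0.2878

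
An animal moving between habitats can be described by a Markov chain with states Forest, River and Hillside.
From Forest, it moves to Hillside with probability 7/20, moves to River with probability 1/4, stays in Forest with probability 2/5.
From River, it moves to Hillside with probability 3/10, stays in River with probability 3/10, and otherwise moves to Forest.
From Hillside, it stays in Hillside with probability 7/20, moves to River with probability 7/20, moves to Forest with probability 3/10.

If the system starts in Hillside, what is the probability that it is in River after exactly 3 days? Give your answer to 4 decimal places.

Propagate the distribution vector 3 days from Hillside.
After 0 days: (0.0000, 0.0000, 1.0000)
After 1 day: (0.3000, 0.3500, 0.3500)
After 2 days: (0.3650, 0.3025, 0.3325)
After 3 days: (0.3668, 0.2984, 0.3349)
P(in River after 3 days) = 0.2984

0.2984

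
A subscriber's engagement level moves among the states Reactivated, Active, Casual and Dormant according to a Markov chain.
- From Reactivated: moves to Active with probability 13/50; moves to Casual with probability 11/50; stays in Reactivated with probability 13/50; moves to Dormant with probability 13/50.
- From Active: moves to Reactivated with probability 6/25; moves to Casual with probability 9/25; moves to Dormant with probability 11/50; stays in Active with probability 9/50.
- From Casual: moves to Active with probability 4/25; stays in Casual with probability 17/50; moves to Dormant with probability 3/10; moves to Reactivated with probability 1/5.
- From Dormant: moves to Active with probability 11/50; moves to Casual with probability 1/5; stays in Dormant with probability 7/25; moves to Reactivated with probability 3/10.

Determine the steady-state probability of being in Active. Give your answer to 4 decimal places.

0.2052

Let the stationary distribution be π with π = πP and π_1 + π_2 + π_3 + π_4 = 1.
π_1 = 0.26·π_1 + 0.24·π_2 + 0.2·π_3 + 0.3·π_4
π_2 = 0.26·π_1 + 0.18·π_2 + 0.16·π_3 + 0.22·π_4
π_3 = 0.22·π_1 + 0.36·π_2 + 0.34·π_3 + 0.2·π_4
Solving with the normalization constraint gives π = (0.2500, 0.2052, 0.2765, 0.2682).
So the stationary probability of Active is 0.2052.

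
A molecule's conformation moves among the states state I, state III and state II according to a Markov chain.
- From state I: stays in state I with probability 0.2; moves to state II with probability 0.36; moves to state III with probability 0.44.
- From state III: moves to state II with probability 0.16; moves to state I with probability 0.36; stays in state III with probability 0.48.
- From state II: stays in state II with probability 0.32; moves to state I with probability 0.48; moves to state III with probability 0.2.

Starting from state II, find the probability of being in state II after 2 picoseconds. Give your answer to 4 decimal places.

0.3072

Sum over the intermediate state after 1 picosecond:
P = P(state II→state I)·P(state I→state II) + P(state II→state III)·P(state III→state II) + P(state II→state II)·P(state II→state II)
  = 0.48×0.36 + 0.2×0.16 + 0.32×0.32
  = 0.1728 + 0.0320 + 0.1024 = 0.3072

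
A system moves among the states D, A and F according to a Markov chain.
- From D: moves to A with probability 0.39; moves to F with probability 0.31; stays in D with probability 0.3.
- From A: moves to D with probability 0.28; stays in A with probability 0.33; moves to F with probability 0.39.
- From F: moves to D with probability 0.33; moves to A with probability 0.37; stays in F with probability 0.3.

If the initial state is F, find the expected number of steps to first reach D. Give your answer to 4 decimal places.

Let t(s) be the expected number of steps to first reach D from state s, with t(D) = 0. Conditioning on the first step:
t(A) = 1 + 0.33·t(A) + 0.39·t(F)
t(F) = 1 + 0.37·t(A) + 0.3·t(F)
Solving: t(A) = 3.3569, t(F) = 3.2030.
Expected steps from F to D: 3.2030.

3.2030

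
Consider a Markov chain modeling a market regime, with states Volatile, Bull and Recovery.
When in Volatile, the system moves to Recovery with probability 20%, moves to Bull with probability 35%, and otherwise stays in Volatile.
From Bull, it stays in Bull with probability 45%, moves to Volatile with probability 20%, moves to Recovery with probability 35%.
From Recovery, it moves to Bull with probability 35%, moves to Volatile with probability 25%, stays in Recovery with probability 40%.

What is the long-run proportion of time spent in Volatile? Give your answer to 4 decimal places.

Let the stationary distribution be π with π = πP and π_1 + π_2 + π_3 = 1.
π_1 = 0.45·π_1 + 0.2·π_2 + 0.25·π_3
π_2 = 0.35·π_1 + 0.45·π_2 + 0.35·π_3
Solving with the normalization constraint gives π = (0.2882, 0.3889, 0.3229).
So the stationary probability of Volatile is 0.2882.

0.2882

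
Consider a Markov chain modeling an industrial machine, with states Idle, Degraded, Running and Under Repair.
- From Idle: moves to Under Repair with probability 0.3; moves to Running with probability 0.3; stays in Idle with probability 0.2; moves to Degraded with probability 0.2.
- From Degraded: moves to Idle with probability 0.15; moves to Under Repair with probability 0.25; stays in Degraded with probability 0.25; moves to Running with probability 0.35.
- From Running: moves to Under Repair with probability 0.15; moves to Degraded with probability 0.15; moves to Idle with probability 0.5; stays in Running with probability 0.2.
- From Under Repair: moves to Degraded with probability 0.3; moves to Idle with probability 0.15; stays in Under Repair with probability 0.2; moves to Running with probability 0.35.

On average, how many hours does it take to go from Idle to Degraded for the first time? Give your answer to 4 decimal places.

4.7792

Let t(s) be the expected number of hours to first reach Degraded from state s, with t(Degraded) = 0. Conditioning on the first hour:
t(Idle) = 1 + 0.2·t(Idle) + 0.3·t(Running) + 0.3·t(Under Repair)
t(Running) = 1 + 0.5·t(Idle) + 0.2·t(Running) + 0.15·t(Under Repair)
t(Under Repair) = 1 + 0.15·t(Idle) + 0.35·t(Running) + 0.2·t(Under Repair)
Solving: t(Idle) = 4.7792, t(Running) = 5.0540, t(Under Repair) = 4.3572.
Expected hours from Idle to Degraded: 4.7792.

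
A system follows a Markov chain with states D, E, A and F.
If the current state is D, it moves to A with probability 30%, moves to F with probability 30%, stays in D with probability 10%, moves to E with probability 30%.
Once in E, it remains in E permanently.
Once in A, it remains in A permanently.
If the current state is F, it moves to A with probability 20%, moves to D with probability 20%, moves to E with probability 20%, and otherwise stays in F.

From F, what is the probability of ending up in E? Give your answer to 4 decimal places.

Let h(s) be the probability of absorption at E starting from transient state s. Then h(E) = 1 and h(A) = 0. By first-step analysis:
h(D) = 0.1·h(D) + 0.3·1 + 0.3·0 + 0.3·h(F)
h(F) = 0.2·h(D) + 0.2·1 + 0.2·0 + 0.4·h(F)
Solving: h(D) = 0.5000, h(F) = 0.5000.
Starting from F, the probability is 0.5000.

0.5000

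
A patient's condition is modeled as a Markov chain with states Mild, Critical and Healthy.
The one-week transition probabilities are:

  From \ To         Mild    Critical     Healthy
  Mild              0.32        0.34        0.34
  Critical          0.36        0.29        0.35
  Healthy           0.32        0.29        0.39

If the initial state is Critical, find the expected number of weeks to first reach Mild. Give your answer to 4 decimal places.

Let t(s) be the expected number of weeks to first reach Mild from state s, with t(Mild) = 0. Conditioning on the first week:
t(Critical) = 1 + 0.29·t(Critical) + 0.35·t(Healthy)
t(Healthy) = 1 + 0.29·t(Critical) + 0.39·t(Healthy)
Solving: t(Critical) = 2.8951, t(Healthy) = 3.0157.
Expected weeks from Critical to Mild: 2.8951.

2.8951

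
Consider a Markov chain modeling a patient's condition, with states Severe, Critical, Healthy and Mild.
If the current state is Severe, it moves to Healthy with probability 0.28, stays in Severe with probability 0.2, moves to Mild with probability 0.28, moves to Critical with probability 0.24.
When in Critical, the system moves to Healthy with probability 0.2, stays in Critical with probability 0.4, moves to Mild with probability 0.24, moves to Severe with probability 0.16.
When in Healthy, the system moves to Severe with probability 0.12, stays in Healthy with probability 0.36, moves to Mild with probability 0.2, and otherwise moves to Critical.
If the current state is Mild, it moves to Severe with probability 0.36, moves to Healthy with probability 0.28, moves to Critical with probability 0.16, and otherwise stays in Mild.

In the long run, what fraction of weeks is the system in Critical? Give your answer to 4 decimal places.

Let the stationary distribution be π with π = πP and π_1 + π_2 + π_3 + π_4 = 1.
π_1 = 0.2·π_1 + 0.16·π_2 + 0.12·π_3 + 0.36·π_4
π_2 = 0.24·π_1 + 0.4·π_2 + 0.32·π_3 + 0.16·π_4
π_3 = 0.28·π_1 + 0.2·π_2 + 0.36·π_3 + 0.28·π_4
Solving with the normalization constraint gives π = (0.2025, 0.2906, 0.2791, 0.2278).
So the stationary probability of Critical is 0.2906.

0.2906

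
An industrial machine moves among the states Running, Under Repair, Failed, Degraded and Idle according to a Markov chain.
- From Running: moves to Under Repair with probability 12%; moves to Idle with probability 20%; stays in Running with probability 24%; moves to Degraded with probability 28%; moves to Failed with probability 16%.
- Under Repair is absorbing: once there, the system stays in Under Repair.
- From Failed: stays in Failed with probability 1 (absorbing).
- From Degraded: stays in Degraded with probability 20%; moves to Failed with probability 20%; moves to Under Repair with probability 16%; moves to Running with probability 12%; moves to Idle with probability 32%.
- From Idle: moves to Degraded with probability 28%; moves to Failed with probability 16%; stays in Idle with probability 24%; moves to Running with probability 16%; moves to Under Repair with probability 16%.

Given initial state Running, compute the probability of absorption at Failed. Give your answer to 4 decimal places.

Let h(s) be the probability of absorption at Failed starting from transient state s. Then h(Failed) = 1 and h(Under Repair) = 0. By first-step analysis:
h(Running) = 0.24·h(Running) + 0.12·0 + 0.16·1 + 0.28·h(Degraded) + 0.2·h(Idle)
h(Degraded) = 0.12·h(Running) + 0.16·0 + 0.2·1 + 0.2·h(Degraded) + 0.32·h(Idle)
h(Idle) = 0.16·h(Running) + 0.16·0 + 0.16·1 + 0.28·h(Degraded) + 0.24·h(Idle)
Solving: h(Running) = 0.5489, h(Degraded) = 0.5428, h(Idle) = 0.5261.
Starting from Running, the probability is 0.5489.

0.5489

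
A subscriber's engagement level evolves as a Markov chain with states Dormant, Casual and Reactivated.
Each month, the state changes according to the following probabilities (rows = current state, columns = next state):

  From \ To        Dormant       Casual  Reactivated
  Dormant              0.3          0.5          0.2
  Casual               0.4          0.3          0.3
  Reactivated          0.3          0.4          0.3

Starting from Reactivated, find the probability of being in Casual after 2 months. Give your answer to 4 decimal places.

0.3900

Sum over the intermediate state after 1 month:
P = P(Reactivated→Dormant)·P(Dormant→Casual) + P(Reactivated→Casual)·P(Casual→Casual) + P(Reactivated→Reactivated)·P(Reactivated→Casual)
  = 0.3×0.5 + 0.4×0.3 + 0.3×0.4
  = 0.1500 + 0.1200 + 0.1200 = 0.3900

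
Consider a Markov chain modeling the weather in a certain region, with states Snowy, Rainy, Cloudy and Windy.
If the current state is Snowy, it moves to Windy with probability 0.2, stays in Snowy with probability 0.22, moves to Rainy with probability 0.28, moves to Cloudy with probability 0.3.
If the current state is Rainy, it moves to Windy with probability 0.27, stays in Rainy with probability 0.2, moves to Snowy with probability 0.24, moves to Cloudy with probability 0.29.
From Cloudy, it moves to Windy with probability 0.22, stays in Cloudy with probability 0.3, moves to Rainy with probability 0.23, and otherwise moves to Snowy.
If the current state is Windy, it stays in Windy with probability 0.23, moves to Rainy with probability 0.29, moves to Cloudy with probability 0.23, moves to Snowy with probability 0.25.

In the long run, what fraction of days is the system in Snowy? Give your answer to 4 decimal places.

0.2403

Let the stationary distribution be π with π = πP and π_1 + π_2 + π_3 + π_4 = 1.
π_1 = 0.22·π_1 + 0.24·π_2 + 0.25·π_3 + 0.25·π_4
π_2 = 0.28·π_1 + 0.2·π_2 + 0.23·π_3 + 0.29·π_4
π_3 = 0.3·π_1 + 0.29·π_2 + 0.3·π_3 + 0.23·π_4
Solving with the normalization constraint gives π = (0.2403, 0.2484, 0.2814, 0.2299).
So the stationary probability of Snowy is 0.2403.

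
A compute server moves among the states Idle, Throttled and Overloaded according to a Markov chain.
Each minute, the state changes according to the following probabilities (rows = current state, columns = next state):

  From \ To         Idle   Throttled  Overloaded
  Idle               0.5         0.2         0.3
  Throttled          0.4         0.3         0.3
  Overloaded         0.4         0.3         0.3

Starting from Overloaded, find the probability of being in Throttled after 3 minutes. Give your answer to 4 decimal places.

0.2560

Propagate the distribution vector 3 minutes from Overloaded.
After 0 minutes: (0.0000, 0.0000, 1.0000)
After 1 minute: (0.4000, 0.3000, 0.3000)
After 2 minutes: (0.4400, 0.2600, 0.3000)
After 3 minutes: (0.4440, 0.2560, 0.3000)
P(in Throttled after 3 minutes) = 0.2560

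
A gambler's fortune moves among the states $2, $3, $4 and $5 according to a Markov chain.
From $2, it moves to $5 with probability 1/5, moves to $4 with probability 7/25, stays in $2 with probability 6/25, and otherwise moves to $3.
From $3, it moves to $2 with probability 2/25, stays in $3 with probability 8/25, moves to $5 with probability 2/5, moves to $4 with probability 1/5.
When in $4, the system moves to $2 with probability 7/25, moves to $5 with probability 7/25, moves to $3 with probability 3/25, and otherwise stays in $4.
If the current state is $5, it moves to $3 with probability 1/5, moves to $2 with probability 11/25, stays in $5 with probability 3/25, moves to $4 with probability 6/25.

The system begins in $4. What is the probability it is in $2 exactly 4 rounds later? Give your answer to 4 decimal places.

0.2635

Propagate the distribution vector 4 rounds from $4.
After 0 rounds: (0.0000, 0.0000, 1.0000, 0.0000)
After 1 round: (0.2800, 0.1200, 0.3200, 0.2800)
After 2 rounds: (0.2896, 0.2112, 0.2720, 0.2272)
After 3 rounds: (0.2625, 0.2268, 0.2649, 0.2458)
After 4 rounds: (0.2635, 0.2270, 0.2626, 0.2469)
P(in $2 after 4 rounds) = 0.2635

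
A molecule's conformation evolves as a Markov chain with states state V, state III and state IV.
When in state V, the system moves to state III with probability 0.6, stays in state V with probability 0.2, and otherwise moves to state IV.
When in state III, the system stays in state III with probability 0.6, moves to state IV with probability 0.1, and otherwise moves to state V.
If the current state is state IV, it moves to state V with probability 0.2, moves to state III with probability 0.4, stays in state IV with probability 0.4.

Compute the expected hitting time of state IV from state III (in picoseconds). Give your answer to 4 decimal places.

Let t(s) be the expected number of picoseconds to first reach state IV from state s, with t(state IV) = 0. Conditioning on the first picosecond:
t(state V) = 1 + 0.2·t(state V) + 0.6·t(state III)
t(state III) = 1 + 0.3·t(state V) + 0.6·t(state III)
Solving: t(state V) = 7.1429, t(state III) = 7.8571.
Expected picoseconds from state III to state IV: 7.8571.

7.8571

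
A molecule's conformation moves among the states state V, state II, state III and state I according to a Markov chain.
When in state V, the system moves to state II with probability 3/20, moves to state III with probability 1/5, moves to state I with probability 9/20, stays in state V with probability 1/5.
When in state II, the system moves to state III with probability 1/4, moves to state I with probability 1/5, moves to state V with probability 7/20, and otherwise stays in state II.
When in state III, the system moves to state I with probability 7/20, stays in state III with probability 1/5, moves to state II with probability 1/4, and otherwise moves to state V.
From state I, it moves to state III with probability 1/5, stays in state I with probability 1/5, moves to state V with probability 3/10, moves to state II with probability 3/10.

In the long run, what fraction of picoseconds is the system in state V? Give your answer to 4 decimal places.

0.2638

Let the stationary distribution be π with π = πP and π_1 + π_2 + π_3 + π_4 = 1.
π_1 = 0.2·π_1 + 0.35·π_2 + 0.2·π_3 + 0.3·π_4
π_2 = 0.15·π_1 + 0.2·π_2 + 0.25·π_3 + 0.3·π_4
π_3 = 0.2·π_1 + 0.25·π_2 + 0.2·π_3 + 0.2·π_4
Solving with the normalization constraint gives π = (0.2638, 0.2271, 0.2114, 0.2977).
So the stationary probability of state V is 0.2638.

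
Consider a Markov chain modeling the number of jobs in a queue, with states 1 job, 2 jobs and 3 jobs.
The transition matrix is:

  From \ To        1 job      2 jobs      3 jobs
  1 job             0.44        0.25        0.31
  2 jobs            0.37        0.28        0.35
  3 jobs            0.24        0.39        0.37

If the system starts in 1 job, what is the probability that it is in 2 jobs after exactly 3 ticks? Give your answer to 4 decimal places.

Propagate the distribution vector 3 ticks from 1 job.
After 0 ticks: (1.0000, 0.0000, 0.0000)
After 1 tick: (0.4400, 0.2500, 0.3100)
After 2 ticks: (0.3605, 0.3009, 0.3386)
After 3 ticks: (0.3512, 0.3064, 0.3424)
P(in 2 jobs after 3 ticks) = 0.3064

0.3064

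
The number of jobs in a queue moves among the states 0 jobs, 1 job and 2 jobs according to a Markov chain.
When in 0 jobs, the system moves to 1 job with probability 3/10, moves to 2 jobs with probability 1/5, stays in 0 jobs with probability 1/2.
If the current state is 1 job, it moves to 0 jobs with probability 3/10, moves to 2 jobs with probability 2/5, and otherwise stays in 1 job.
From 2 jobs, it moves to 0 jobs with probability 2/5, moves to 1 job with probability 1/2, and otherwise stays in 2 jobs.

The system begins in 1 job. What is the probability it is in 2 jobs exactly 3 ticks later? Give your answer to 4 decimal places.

Propagate the distribution vector 3 ticks from 1 job.
After 0 ticks: (0.0000, 1.0000, 0.0000)
After 1 tick: (0.3000, 0.3000, 0.4000)
After 2 ticks: (0.4000, 0.3800, 0.2200)
After 3 ticks: (0.4020, 0.3440, 0.2540)
P(in 2 jobs after 3 ticks) = 0.2540

0.2540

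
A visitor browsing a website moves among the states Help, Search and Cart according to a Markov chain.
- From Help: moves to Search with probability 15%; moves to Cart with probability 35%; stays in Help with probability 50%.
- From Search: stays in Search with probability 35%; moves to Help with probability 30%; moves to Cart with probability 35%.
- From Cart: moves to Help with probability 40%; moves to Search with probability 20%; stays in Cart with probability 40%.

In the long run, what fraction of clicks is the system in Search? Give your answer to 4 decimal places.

Let the stationary distribution be π with π = πP and π_1 + π_2 + π_3 = 1.
π_1 = 0.5·π_1 + 0.3·π_2 + 0.4·π_3
π_2 = 0.15·π_1 + 0.35·π_2 + 0.2·π_3
Solving with the normalization constraint gives π = (0.4211, 0.2105, 0.3684).
So the stationary probability of Search is 0.2105.

0.2105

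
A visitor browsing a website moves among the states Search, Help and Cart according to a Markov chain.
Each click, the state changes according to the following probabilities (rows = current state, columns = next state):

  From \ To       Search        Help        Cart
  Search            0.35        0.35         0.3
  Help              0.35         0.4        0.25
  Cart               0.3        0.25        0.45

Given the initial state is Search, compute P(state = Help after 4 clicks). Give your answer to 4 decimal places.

0.3335

Propagate the distribution vector 4 clicks from Search.
After 0 clicks: (1.0000, 0.0000, 0.0000)
After 1 click: (0.3500, 0.3500, 0.3000)
After 2 clicks: (0.3350, 0.3375, 0.3275)
After 3 clicks: (0.3336, 0.3341, 0.3323)
After 4 clicks: (0.3334, 0.3335, 0.3331)
P(in Help after 4 clicks) = 0.3335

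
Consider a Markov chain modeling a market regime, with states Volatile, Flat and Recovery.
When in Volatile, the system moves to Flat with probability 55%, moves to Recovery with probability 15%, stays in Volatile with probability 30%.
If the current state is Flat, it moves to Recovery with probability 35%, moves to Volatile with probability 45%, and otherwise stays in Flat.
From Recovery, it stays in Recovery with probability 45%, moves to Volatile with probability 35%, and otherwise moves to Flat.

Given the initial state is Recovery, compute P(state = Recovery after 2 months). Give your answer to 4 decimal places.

0.3250

Sum over the intermediate state after 1 month:
P = P(Recovery→Volatile)·P(Volatile→Recovery) + P(Recovery→Flat)·P(Flat→Recovery) + P(Recovery→Recovery)·P(Recovery→Recovery)
  = 0.35×0.15 + 0.2×0.35 + 0.45×0.45
  = 0.0525 + 0.0700 + 0.2025 = 0.3250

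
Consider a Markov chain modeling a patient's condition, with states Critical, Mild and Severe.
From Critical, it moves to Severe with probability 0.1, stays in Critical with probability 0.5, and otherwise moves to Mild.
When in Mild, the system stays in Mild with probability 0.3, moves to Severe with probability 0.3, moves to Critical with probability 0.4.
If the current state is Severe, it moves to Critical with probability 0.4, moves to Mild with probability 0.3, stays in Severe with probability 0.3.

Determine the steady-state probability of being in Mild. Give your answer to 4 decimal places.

0.3444

Let the stationary distribution be π with π = πP and π_1 + π_2 + π_3 = 1.
π_1 = 0.5·π_1 + 0.4·π_2 + 0.4·π_3
π_2 = 0.4·π_1 + 0.3·π_2 + 0.3·π_3
Solving with the normalization constraint gives π = (0.4444, 0.3444, 0.2111).
So the stationary probability of Mild is 0.3444.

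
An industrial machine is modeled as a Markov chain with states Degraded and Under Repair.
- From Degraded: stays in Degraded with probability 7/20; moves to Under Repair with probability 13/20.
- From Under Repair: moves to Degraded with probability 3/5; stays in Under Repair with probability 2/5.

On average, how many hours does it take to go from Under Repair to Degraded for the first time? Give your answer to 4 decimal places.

1.6667

Let t(s) be the expected number of hours to first reach Degraded from state s, with t(Degraded) = 0. Conditioning on the first hour:
t(Under Repair) = 1 + 0.4·t(Under Repair)
Solving: t(Under Repair) = 1.6667.
Expected hours from Under Repair to Degraded: 1.6667.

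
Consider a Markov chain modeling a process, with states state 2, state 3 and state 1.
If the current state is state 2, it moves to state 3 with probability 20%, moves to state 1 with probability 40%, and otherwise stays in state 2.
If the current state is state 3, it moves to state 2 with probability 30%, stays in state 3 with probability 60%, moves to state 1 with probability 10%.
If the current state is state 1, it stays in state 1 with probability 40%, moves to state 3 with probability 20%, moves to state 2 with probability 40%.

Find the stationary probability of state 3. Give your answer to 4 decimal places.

Let the stationary distribution be π with π = πP and π_1 + π_2 + π_3 = 1.
π_1 = 0.4·π_1 + 0.3·π_2 + 0.4·π_3
π_2 = 0.2·π_1 + 0.6·π_2 + 0.2·π_3
Solving with the normalization constraint gives π = (0.3667, 0.3333, 0.3000).
So the stationary probability of state 3 is 0.3333.

0.3333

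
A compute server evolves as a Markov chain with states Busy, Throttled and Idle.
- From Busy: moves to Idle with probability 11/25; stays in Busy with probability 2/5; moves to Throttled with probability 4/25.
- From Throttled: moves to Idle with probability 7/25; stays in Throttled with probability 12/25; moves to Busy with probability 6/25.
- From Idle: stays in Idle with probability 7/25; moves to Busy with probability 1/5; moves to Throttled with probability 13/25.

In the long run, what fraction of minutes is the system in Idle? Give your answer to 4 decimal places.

0.3233

Let the stationary distribution be π with π = πP and π_1 + π_2 + π_3 = 1.
π_1 = 0.4·π_1 + 0.24·π_2 + 0.2·π_3
π_2 = 0.16·π_1 + 0.48·π_2 + 0.52·π_3
Solving with the normalization constraint gives π = (0.2703, 0.4064, 0.3233).
So the stationary probability of Idle is 0.3233.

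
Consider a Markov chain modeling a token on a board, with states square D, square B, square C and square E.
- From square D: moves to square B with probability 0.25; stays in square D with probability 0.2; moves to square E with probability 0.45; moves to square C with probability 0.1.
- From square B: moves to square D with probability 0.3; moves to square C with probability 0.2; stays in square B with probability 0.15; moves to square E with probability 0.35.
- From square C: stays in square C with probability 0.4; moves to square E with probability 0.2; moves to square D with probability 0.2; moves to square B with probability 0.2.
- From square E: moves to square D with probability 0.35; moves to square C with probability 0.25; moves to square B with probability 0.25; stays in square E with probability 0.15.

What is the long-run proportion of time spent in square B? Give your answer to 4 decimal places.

0.2166

Let the stationary distribution be π with π = πP and π_1 + π_2 + π_3 + π_4 = 1.
π_1 = 0.2·π_1 + 0.3·π_2 + 0.2·π_3 + 0.35·π_4
π_2 = 0.25·π_1 + 0.15·π_2 + 0.2·π_3 + 0.25·π_4
π_3 = 0.1·π_1 + 0.2·π_2 + 0.4·π_3 + 0.25·π_4
Solving with the normalization constraint gives π = (0.2643, 0.2166, 0.2347, 0.2844).
So the stationary probability of square B is 0.2166.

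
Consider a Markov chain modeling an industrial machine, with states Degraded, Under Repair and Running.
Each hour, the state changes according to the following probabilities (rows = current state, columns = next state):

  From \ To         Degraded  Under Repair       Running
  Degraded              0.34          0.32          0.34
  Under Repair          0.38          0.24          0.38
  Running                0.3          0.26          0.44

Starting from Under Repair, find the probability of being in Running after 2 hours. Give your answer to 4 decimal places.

0.3876

Sum over the intermediate state after 1 hour:
P = P(Under Repair→Degraded)·P(Degraded→Running) + P(Under Repair→Under Repair)·P(Under Repair→Running) + P(Under Repair→Running)·P(Running→Running)
  = 0.38×0.34 + 0.24×0.38 + 0.38×0.44
  = 0.1292 + 0.0912 + 0.1672 = 0.3876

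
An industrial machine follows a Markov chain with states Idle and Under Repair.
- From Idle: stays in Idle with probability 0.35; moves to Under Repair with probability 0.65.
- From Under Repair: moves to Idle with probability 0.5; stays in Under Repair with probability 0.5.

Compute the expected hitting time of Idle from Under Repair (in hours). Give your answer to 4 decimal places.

2.0000

Let t(s) be the expected number of hours to first reach Idle from state s, with t(Idle) = 0. Conditioning on the first hour:
t(Under Repair) = 1 + 0.5·t(Under Repair)
Solving: t(Under Repair) = 2.0000.
Expected hours from Under Repair to Idle: 2.0000.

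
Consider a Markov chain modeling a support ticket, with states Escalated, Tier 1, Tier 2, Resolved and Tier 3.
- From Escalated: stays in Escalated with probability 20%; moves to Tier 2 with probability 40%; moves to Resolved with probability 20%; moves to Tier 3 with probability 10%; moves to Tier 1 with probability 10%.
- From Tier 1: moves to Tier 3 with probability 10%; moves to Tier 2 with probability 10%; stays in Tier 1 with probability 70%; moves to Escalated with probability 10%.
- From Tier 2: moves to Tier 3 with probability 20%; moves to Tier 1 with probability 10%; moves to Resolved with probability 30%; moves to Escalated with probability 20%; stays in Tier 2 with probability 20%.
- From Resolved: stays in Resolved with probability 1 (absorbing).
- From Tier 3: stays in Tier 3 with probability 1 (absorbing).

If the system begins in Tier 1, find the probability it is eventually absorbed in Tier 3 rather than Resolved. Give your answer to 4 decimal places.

Let h(s) be the probability of absorption at Tier 3 starting from transient state s. Then h(Tier 3) = 1 and h(Resolved) = 0. By first-step analysis:
h(Escalated) = 0.2·h(Escalated) + 0.1·h(Tier 1) + 0.4·h(Tier 2) + 0.2·0 + 0.1·1
h(Tier 1) = 0.1·h(Escalated) + 0.7·h(Tier 1) + 0.1·h(Tier 2) + 0.1·1
h(Tier 2) = 0.2·h(Escalated) + 0.1·h(Tier 1) + 0.2·h(Tier 2) + 0.3·0 + 0.2·1
Solving: h(Escalated) = 0.4178, h(Tier 1) = 0.6164, h(Tier 2) = 0.4315.
Starting from Tier 1, the probability is 0.6164.

0.6164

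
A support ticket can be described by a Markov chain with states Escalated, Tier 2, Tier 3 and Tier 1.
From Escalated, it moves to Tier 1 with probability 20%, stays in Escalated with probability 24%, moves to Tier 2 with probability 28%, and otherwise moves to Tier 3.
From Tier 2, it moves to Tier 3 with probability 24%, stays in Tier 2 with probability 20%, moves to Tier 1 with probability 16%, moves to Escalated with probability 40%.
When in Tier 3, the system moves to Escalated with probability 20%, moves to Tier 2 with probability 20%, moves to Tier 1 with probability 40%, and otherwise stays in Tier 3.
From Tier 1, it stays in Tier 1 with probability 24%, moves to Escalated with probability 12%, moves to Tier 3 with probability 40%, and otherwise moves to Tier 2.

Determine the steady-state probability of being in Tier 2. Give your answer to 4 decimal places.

Let the stationary distribution be π with π = πP and π_1 + π_2 + π_3 + π_4 = 1.
π_1 = 0.24·π_1 + 0.4·π_2 + 0.2·π_3 + 0.12·π_4
π_2 = 0.28·π_1 + 0.2·π_2 + 0.2·π_3 + 0.24·π_4
π_3 = 0.28·π_1 + 0.24·π_2 + 0.2·π_3 + 0.4·π_4
Solving with the normalization constraint gives π = (0.2346, 0.2291, 0.2793, 0.2570).
So the stationary probability of Tier 2 is 0.2291.

0.2291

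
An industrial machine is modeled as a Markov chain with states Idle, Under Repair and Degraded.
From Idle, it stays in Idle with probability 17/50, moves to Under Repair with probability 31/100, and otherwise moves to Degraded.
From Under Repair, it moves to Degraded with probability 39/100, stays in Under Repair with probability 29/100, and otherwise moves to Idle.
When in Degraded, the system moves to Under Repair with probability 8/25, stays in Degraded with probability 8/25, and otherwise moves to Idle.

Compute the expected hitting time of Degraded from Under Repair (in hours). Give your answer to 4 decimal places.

2.6530

Let t(s) be the expected number of hours to first reach Degraded from state s, with t(Degraded) = 0. Conditioning on the first hour:
t(Idle) = 1 + 0.34·t(Idle) + 0.31·t(Under Repair)
t(Under Repair) = 1 + 0.32·t(Idle) + 0.29·t(Under Repair)
Solving: t(Idle) = 2.7612, t(Under Repair) = 2.6530.
Expected hours from Under Repair to Degraded: 2.6530.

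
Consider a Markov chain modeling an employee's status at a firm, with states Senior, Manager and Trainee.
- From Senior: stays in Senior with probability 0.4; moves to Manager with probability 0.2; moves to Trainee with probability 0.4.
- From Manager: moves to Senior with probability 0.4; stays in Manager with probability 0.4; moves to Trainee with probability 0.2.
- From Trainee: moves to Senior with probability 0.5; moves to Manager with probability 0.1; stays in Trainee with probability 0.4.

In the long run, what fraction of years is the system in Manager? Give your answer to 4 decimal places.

Let the stationary distribution be π with π = πP and π_1 + π_2 + π_3 = 1.
π_1 = 0.4·π_1 + 0.4·π_2 + 0.5·π_3
π_2 = 0.2·π_1 + 0.4·π_2 + 0.1·π_3
Solving with the normalization constraint gives π = (0.4359, 0.2051, 0.3590).
So the stationary probability of Manager is 0.2051.

0.2051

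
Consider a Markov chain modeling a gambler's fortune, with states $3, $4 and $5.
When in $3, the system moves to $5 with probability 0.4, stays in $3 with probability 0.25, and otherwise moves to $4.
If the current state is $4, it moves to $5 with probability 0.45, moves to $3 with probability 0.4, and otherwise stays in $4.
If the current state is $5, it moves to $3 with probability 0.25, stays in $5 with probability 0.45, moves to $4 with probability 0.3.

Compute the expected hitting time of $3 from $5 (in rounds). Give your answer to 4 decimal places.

Let t(s) be the expected number of rounds to first reach $3 from state s, with t($3) = 0. Conditioning on the first round:
t($4) = 1 + 0.15·t($4) + 0.45·t($5)
t($5) = 1 + 0.3·t($4) + 0.45·t($5)
Solving: t($4) = 3.0075, t($5) = 3.4586.
Expected rounds from $5 to $3: 3.4586.

3.4586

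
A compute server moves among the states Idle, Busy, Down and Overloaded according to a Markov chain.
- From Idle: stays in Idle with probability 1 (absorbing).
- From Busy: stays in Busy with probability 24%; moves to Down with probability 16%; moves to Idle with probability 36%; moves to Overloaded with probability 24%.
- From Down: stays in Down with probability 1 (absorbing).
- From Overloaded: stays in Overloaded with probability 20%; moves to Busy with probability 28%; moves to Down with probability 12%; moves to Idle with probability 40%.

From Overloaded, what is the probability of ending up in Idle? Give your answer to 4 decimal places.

0.7485

Let h(s) be the probability of absorption at Idle starting from transient state s. Then h(Idle) = 1 and h(Down) = 0. By first-step analysis:
h(Busy) = 0.36·1 + 0.24·h(Busy) + 0.16·0 + 0.24·h(Overloaded)
h(Overloaded) = 0.4·1 + 0.28·h(Busy) + 0.12·0 + 0.2·h(Overloaded)
Solving: h(Busy) = 0.7101, h(Overloaded) = 0.7485.
Starting from Overloaded, the probability is 0.7485.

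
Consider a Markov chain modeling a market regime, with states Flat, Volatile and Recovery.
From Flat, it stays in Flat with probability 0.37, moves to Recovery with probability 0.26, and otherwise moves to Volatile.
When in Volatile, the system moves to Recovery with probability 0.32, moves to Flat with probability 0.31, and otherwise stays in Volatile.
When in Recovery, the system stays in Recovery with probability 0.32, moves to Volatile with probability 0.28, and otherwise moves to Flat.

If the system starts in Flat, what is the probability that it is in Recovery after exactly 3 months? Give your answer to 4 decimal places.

Propagate the distribution vector 3 months from Flat.
After 0 months: (1.0000, 0.0000, 0.0000)
After 1 month: (0.3700, 0.3700, 0.2600)
After 2 months: (0.3556, 0.3466, 0.2978)
After 3 months: (0.3581, 0.3432, 0.2987)
P(in Recovery after 3 months) = 0.2987

0.2987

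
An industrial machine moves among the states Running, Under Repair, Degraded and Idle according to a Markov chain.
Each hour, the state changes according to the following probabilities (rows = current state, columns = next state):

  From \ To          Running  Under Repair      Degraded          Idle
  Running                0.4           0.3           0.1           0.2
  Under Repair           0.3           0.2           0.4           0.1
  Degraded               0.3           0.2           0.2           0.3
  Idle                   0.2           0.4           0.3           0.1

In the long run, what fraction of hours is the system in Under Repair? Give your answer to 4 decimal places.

Let the stationary distribution be π with π = πP and π_1 + π_2 + π_3 + π_4 = 1.
π_1 = 0.4·π_1 + 0.3·π_2 + 0.3·π_3 + 0.2·π_4
π_2 = 0.3·π_1 + 0.2·π_2 + 0.2·π_3 + 0.4·π_4
π_3 = 0.1·π_1 + 0.4·π_2 + 0.2·π_3 + 0.3·π_4
Solving with the normalization constraint gives π = (0.3134, 0.2672, 0.2400, 0.1793).
So the stationary probability of Under Repair is 0.2672.

0.2672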